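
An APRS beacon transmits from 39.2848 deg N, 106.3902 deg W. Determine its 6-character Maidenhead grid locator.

DM69tg

Shift to the Maidenhead origin (180°W, 90°S): lon 73.6098, lat 129.2848.
Field (20°×10°, letters A–R): lon ⌊73.6098/20⌋ = 3 → D; lat ⌊129.2848/10⌋ = 12 → M.
Square (2°×1°, digits 0–9): lon ⌊13.6098/2⌋ = 6; lat ⌊9.2848/1⌋ = 9.
Subsquare (5′×2.5′, letters a–x): lon ⌊1.6098/0.0833333⌋ = 19 → t; lat ⌊0.2848/0.0416667⌋ = 6 → g.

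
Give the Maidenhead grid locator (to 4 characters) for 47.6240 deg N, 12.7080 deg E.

JN67

Shift to the Maidenhead origin (180°W, 90°S): lon 192.71, lat 137.62.
Field: 192.71/20 → 9 → J, 137.62/10 → 13 → N; chars JN.
Square: 12.71/2 → 6, 7.62/1 → 7; chars 67.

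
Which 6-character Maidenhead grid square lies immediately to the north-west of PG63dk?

PG63cl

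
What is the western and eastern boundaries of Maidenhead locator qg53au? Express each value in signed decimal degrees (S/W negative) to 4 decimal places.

150.0000, 150.0833

Field Q=16, G=6: +16·20° lon, +6·10° lat → SW at lon 140°, lat -30°.
Square 5, 3: +5·2° lon, +3·1° lat → SW at lon 150°, lat -27°.
Subsquare a=0, u=20: +0·0.0833333° lon, +20·0.0416667° lat → SW at lon 150°, lat -26.1667°.
Cell spans 0.0833333° lon × 0.0416667° lat.
west 150.0000, east 150.0833.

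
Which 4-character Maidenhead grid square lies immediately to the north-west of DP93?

DP84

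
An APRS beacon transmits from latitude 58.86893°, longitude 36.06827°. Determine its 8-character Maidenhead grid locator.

KO88au88

Shift to the Maidenhead origin (180°W, 90°S): lon 216.06827, lat 148.86893.
Field (20°×10°, letters A–R): 216.06827/20 → 10 → K, 148.86893/10 → 14 → O; chars KO.
Square (2°×1°, digits 0–9): 16.06827/2 → 8, 8.86893/1 → 8; chars 88.
Subsquare (5′×2.5′, letters a–x): 0.06827/0.0833333 → 0 → a, 0.86893/0.0416667 → 20 → u; chars au.
Extended square (30″×15″, digits 0–9): 0.06827/0.00833333 → 8, 0.03560/0.00416667 → 8; chars 88.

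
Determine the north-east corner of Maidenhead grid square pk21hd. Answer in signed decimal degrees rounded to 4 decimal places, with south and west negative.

11.1667, 124.6667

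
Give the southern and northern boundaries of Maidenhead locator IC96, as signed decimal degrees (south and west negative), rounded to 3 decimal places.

-64.000, -63.000

Field I=8, C=2: +8·20° lon, +2·10° lat → SW at lon -20°, lat -70°.
Square 9, 6: +9·2° lon, +6·1° lat → SW at lon -2°, lat -64°.
Cell spans 2° lon × 1° lat.
south -64.000, north -63.000.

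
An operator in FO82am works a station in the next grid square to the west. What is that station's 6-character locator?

Longitude subsquare a = 0; −1 → -1, wraps to 23 = x, carry into square.
Longitude square 8; −1 → 7.
The latitude characters are unchanged.

FO72xm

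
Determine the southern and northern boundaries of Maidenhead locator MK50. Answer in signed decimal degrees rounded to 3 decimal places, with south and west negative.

Field M=12, K=10: +12·20° lon, +10·10° lat → SW at lon 60°, lat 10°.
Square 5, 0: +5·2° lon, +0·1° lat → SW at lon 70°, lat 10°.
Cell spans 2° lon × 1° lat.
south 10.000, north 11.000.

10.000, 11.000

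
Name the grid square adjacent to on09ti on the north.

ON09tj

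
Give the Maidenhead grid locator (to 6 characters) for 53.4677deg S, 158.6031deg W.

BD06qm

Add 180° to longitude and 90° to latitude: 21.3969, 36.5323.
Field: lon ⌊21.3969/20⌋ = 1 → B; lat ⌊36.5323/10⌋ = 3 → D.
Square: lon ⌊1.3969/2⌋ = 0; lat ⌊6.5323/1⌋ = 6.
Subsquare: lon ⌊1.3969/0.0833333⌋ = 16 → q; lat ⌊0.5323/0.0416667⌋ = 12 → m.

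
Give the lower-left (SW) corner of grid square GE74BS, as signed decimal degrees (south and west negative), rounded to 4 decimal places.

-45.2500, -45.9167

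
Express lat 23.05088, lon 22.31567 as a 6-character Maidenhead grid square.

Add 180° to longitude and 90° to latitude: 202.3157, 113.0509.
Field (20°×10°, letters A–R): 202.3157/20 → 10 → K, 113.0509/10 → 11 → L; chars KL.
Square (2°×1°, digits 0–9): 2.3157/2 → 1, 3.0509/1 → 3; chars 13.
Subsquare (5′×2.5′, letters a–x): 0.3157/0.0833333 → 3 → d, 0.0509/0.0416667 → 1 → b; chars db.

KL13db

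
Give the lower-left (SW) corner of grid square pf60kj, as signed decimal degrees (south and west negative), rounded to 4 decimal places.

-39.6250, 132.8333

Field P=15, F=5: +15·20° lon, +5·10° lat → SW at lon 120°, lat -40°.
Square 6, 0: +6·2° lon, +0·1° lat → SW at lon 132°, lat -40°.
Subsquare k=10, j=9: +10·0.0833333° lon, +9·0.0416667° lat → SW at lon 132.833°, lat -39.625°.
latitude -39.6250, longitude 132.8333.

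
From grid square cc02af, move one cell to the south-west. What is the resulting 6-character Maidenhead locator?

BC92xe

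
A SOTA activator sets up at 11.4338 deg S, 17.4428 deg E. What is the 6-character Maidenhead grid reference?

Offset from 180°W / 90°S: lon 197.4428°, lat 78.5662°.
Field: 197.4428/20 → 9 → J, 78.5662/10 → 7 → H; chars JH.
Square: 17.4428/2 → 8, 8.5662/1 → 8; chars 88.
Subsquare: 1.4428/0.0833333 → 17 → r, 0.5662/0.0416667 → 13 → n; chars rn.

JH88rn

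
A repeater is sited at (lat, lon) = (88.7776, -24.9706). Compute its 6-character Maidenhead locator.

Shift to the Maidenhead origin (180°W, 90°S): lon 155.0294, lat 178.7776.
Field (20°×10°, letters A–R): 155.0294/20 → 7 → H, 178.7776/10 → 17 → R; chars HR.
Square (2°×1°, digits 0–9): 15.0294/2 → 7, 8.7776/1 → 8; chars 78.
Subsquare (5′×2.5′, letters a–x): 1.0294/0.0833333 → 12 → m, 0.7776/0.0416667 → 18 → s; chars ms.

HR78ms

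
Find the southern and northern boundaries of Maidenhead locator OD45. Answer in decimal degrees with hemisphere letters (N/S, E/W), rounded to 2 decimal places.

Field O=14, D=3: +14·20° lon, +3·10° lat → SW at lon 100°, lat -60°.
Square 4, 5: +4·2° lon, +5·1° lat → SW at lon 108°, lat -55°.
Cell spans 2° lon × 1° lat.
south 55.00° S, north 54.00° S.

55.00° S, 54.00° S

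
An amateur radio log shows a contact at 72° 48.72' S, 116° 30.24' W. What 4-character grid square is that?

DB17

Offset from 180°W / 90°S: lon 63.50°, lat 17.19°.
Field: 63.50/20 → 3 → D, 17.19/10 → 1 → B; chars DB.
Square: 3.50/2 → 1, 7.19/1 → 7; chars 17.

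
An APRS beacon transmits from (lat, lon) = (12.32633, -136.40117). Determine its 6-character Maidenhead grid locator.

CK12th

Shift to the Maidenhead origin (180°W, 90°S): lon 43.5988, lat 102.3263.
Field (20°×10°, letters A–R): lon ⌊43.5988/20⌋ = 2 → C; lat ⌊102.3263/10⌋ = 10 → K.
Square (2°×1°, digits 0–9): lon ⌊3.5988/2⌋ = 1; lat ⌊2.3263/1⌋ = 2.
Subsquare (5′×2.5′, letters a–x): lon ⌊1.5988/0.0833333⌋ = 19 → t; lat ⌊0.3263/0.0416667⌋ = 7 → h.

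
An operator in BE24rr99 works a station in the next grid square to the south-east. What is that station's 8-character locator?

Longitude extended square 9; +1 → 10, wraps to 0, carry into subsquare.
Longitude subsquare r = 17; +1 → 18 = s.
Latitude extended square 9; −1 → 8.

BE24sr08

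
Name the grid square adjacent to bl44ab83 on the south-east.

BL44ab92

Longitude extended square 8; +1 → 9.
Latitude extended square 3; −1 → 2.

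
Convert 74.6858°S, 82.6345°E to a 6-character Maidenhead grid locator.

NB15hh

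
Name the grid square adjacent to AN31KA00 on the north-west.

AN31ja91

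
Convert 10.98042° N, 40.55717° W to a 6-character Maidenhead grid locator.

GK90rx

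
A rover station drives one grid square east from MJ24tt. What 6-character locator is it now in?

MJ24ut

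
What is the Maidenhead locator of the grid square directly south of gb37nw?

GB37nv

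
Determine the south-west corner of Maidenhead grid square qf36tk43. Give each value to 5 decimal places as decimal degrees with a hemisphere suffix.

33.57083° S, 147.61667° E

Field Q=16, F=5: +16·20° lon, +5·10° lat → SW at lon 140°, lat -40°.
Square 3, 6: +3·2° lon, +6·1° lat → SW at lon 146°, lat -34°.
Subsquare t=19, k=10: +19·0.0833333° lon, +10·0.0416667° lat → SW at lon 147.583°, lat -33.5833°.
Extended square 4, 3: +4·0.00833333° lon, +3·0.00416667° lat → SW at lon 147.617°, lat -33.5708°.
latitude 33.57083° S, longitude 147.61667° E.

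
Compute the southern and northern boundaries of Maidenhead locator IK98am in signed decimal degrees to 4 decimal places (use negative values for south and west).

18.5000, 18.5417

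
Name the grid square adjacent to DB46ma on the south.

DB45mx

Latitude subsquare a = 0; −1 → -1, wraps to 23 = x, carry into square.
Latitude square 6; −1 → 5.
The longitude characters are unchanged.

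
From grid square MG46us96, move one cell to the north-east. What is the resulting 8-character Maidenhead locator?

MG46vs07

Longitude extended square 9; +1 → 10, wraps to 0, carry into subsquare.
Longitude subsquare u = 20; +1 → 21 = v.
Latitude extended square 6; +1 → 7.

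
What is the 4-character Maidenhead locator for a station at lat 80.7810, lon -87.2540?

ER60

Shift to the Maidenhead origin (180°W, 90°S): lon 92.75, lat 170.78.
Field (20°×10°, letters A–R): lon ⌊92.75/20⌋ = 4 → E; lat ⌊170.78/10⌋ = 17 → R.
Square (2°×1°, digits 0–9): lon ⌊12.75/2⌋ = 6; lat ⌊0.78/1⌋ = 0.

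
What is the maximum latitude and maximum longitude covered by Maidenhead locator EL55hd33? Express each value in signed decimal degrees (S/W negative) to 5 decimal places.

25.14167, -89.38333

Field E=4, L=11: +4·20° lon, +11·10° lat → SW at lon -100°, lat 20°.
Square 5, 5: +5·2° lon, +5·1° lat → SW at lon -90°, lat 25°.
Subsquare h=7, d=3: +7·0.0833333° lon, +3·0.0416667° lat → SW at lon -89.4167°, lat 25.125°.
Extended square 3, 3: +3·0.00833333° lon, +3·0.00416667° lat → SW at lon -89.3917°, lat 25.1375°.
Cell spans 0.00833333° lon × 0.00416667° lat. NE corner is SW corner plus one full cell.
latitude 25.14167, longitude -89.38333.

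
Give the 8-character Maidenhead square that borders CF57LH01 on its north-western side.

CF57kh92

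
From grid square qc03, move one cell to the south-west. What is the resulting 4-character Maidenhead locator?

PC92

Longitude square 0; −1 → -1, wraps to 9, carry into field.
Longitude field Q = 16; −1 → 15 = P.
Latitude square 3; −1 → 2.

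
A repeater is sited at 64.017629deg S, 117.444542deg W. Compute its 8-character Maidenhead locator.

DC15gx65

Shift to the Maidenhead origin (180°W, 90°S): lon 62.55546, lat 25.98237.
Field: 62.55546/20 → 3 → D, 25.98237/10 → 2 → C; chars DC.
Square: 2.55546/2 → 1, 5.98237/1 → 5; chars 15.
Subsquare: 0.55546/0.0833333 → 6 → g, 0.98237/0.0416667 → 23 → x; chars gx.
Extended square: 0.05546/0.00833333 → 6, 0.02404/0.00416667 → 5; chars 65.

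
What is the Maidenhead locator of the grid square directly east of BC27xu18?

Longitude extended square 1; +1 → 2.
The latitude characters are unchanged.

BC27xu28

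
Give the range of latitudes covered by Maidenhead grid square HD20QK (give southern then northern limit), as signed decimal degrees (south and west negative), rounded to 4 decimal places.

Field H=7, D=3: +7·20° lon, +3·10° lat → SW at lon -40°, lat -60°.
Square 2, 0: +2·2° lon, +0·1° lat → SW at lon -36°, lat -60°.
Subsquare q=16, k=10: +16·0.0833333° lon, +10·0.0416667° lat → SW at lon -34.6667°, lat -59.5833°.
Cell spans 0.0833333° lon × 0.0416667° lat.
south -59.5833, north -59.5417.

-59.5833, -59.5417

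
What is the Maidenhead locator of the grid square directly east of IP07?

IP17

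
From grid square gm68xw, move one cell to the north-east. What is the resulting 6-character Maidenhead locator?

GM78ax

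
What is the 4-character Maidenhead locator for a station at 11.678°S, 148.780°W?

Offset from 180°W / 90°S: lon 31.22°, lat 78.32°.
Field (20°×10°, letters A–R): 31.22/20 → 1 → B, 78.32/10 → 7 → H; chars BH.
Square (2°×1°, digits 0–9): 11.22/2 → 5, 8.32/1 → 8; chars 58.

BH58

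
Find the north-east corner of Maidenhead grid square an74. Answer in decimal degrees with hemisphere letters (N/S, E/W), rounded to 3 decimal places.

45.000° N, 164.000° W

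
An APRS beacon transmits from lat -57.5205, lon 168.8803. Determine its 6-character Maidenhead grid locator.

Offset from 180°W / 90°S: lon 348.8803°, lat 32.4795°.
Field: lon ⌊348.8803/20⌋ = 17 → R; lat ⌊32.4795/10⌋ = 3 → D.
Square: lon ⌊8.8803/2⌋ = 4; lat ⌊2.4795/1⌋ = 2.
Subsquare: lon ⌊0.8803/0.0833333⌋ = 10 → k; lat ⌊0.4795/0.0416667⌋ = 11 → l.

RD42kl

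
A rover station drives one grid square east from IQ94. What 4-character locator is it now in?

Longitude square 9; +1 → 10, wraps to 0, carry into field.
Longitude field I = 8; +1 → 9 = J.
The latitude characters are unchanged.

JQ04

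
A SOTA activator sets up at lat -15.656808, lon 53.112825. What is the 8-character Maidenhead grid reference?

Add 180° to longitude and 90° to latitude: 233.11282, 74.34319.
Field (20°×10°, letters A–R): 233.11282/20 → 11 → L, 74.34319/10 → 7 → H; chars LH.
Square (2°×1°, digits 0–9): 13.11282/2 → 6, 4.34319/1 → 4; chars 64.
Subsquare (5′×2.5′, letters a–x): 1.11282/0.0833333 → 13 → n, 0.34319/0.0416667 → 8 → i; chars ni.
Extended square (30″×15″, digits 0–9): 0.02949/0.00833333 → 3, 0.00986/0.00416667 → 2; chars 32.

LH64ni32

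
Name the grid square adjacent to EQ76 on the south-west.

EQ65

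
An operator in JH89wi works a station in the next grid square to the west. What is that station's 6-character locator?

Longitude subsquare w = 22; −1 → 21 = v.
The latitude characters are unchanged.

JH89vi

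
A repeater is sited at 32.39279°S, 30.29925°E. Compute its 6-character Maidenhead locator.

KF57do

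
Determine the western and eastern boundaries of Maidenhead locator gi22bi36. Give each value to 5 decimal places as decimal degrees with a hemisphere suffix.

Field G=6, I=8: +6·20° lon, +8·10° lat → SW at lon -60°, lat -10°.
Square 2, 2: +2·2° lon, +2·1° lat → SW at lon -56°, lat -8°.
Subsquare b=1, i=8: +1·0.0833333° lon, +8·0.0416667° lat → SW at lon -55.9167°, lat -7.66667°.
Extended square 3, 6: +3·0.00833333° lon, +6·0.00416667° lat → SW at lon -55.8917°, lat -7.64167°.
Cell spans 0.00833333° lon × 0.00416667° lat.
west 55.89167° W, east 55.88333° W.

55.89167° W, 55.88333° W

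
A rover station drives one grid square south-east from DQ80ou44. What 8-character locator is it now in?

Longitude extended square 4; +1 → 5.
Latitude extended square 4; −1 → 3.

DQ80ou53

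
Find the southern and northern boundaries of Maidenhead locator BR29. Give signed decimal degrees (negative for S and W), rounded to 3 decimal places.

Field B=1, R=17: +1·20° lon, +17·10° lat → SW at lon -160°, lat 80°.
Square 2, 9: +2·2° lon, +9·1° lat → SW at lon -156°, lat 89°.
Cell spans 2° lon × 1° lat.
south 89.000, north 90.000.

89.000, 90.000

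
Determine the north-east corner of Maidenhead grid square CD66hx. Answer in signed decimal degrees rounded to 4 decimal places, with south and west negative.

-53.0000, -127.3333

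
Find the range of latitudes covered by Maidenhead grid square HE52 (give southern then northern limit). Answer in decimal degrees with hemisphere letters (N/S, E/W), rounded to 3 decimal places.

48.000° S, 47.000° S

Field H=7, E=4: +7·20° lon, +4·10° lat → SW at lon -40°, lat -50°.
Square 5, 2: +5·2° lon, +2·1° lat → SW at lon -30°, lat -48°.
Cell spans 2° lon × 1° lat.
south 48.000° S, north 47.000° S.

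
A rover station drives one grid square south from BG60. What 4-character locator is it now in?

Latitude square 0; −1 → -1, wraps to 9, carry into field.
Latitude field G = 6; −1 → 5 = F.
The longitude characters are unchanged.

BF69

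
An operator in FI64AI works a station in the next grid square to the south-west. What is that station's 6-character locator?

Longitude subsquare a = 0; −1 → -1, wraps to 23 = x, carry into square.
Longitude square 6; −1 → 5.
Latitude subsquare i = 8; −1 → 7 = h.

FI54xh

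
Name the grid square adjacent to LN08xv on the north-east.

LN18aw

Longitude subsquare x = 23; +1 → 24, wraps to 0 = a, carry into square.
Longitude square 0; +1 → 1.
Latitude subsquare v = 21; +1 → 22 = w.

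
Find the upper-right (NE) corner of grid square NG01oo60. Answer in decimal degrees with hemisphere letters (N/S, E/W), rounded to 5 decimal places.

28.41250° S, 81.22500° E

Field N=13, G=6: +13·20° lon, +6·10° lat → SW at lon 80°, lat -30°.
Square 0, 1: +0·2° lon, +1·1° lat → SW at lon 80°, lat -29°.
Subsquare o=14, o=14: +14·0.0833333° lon, +14·0.0416667° lat → SW at lon 81.1667°, lat -28.4167°.
Extended square 6, 0: +6·0.00833333° lon, +0·0.00416667° lat → SW at lon 81.2167°, lat -28.4167°.
Cell spans 0.00833333° lon × 0.00416667° lat. NE corner is SW corner plus one full cell.
latitude 28.41250° S, longitude 81.22500° E.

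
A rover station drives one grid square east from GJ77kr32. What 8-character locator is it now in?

Longitude extended square 3; +1 → 4.
The latitude characters are unchanged.

GJ77kr42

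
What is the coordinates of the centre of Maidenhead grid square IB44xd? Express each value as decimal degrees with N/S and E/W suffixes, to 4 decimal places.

75.8542° S, 10.0417° W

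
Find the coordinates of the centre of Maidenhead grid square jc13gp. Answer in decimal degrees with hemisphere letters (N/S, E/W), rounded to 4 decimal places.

66.3542° S, 2.5417° E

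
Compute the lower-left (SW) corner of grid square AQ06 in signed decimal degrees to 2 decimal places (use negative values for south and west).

Field A=0, Q=16: +0·20° lon, +16·10° lat → SW at lon -180°, lat 70°.
Square 0, 6: +0·2° lon, +6·1° lat → SW at lon -180°, lat 76°.
latitude 76.00, longitude -180.00.

76.00, -180.00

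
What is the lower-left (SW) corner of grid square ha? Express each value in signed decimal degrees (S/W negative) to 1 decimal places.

Field H=7, A=0: +7·20° lon, +0·10° lat → SW at lon -40°, lat -90°.
latitude -90.0, longitude -40.0.

-90.0, -40.0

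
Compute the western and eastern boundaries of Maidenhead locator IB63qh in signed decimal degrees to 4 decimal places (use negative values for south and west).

Field I=8, B=1: +8·20° lon, +1·10° lat → SW at lon -20°, lat -80°.
Square 6, 3: +6·2° lon, +3·1° lat → SW at lon -8°, lat -77°.
Subsquare q=16, h=7: +16·0.0833333° lon, +7·0.0416667° lat → SW at lon -6.66667°, lat -76.7083°.
Cell spans 0.0833333° lon × 0.0416667° lat.
west -6.6667, east -6.5833.

-6.6667, -6.5833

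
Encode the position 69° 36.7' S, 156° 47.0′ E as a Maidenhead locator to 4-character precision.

QC80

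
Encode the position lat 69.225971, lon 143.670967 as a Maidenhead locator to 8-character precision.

QP19uf04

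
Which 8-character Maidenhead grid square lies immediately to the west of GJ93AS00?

GJ83xs90

Longitude extended square 0; −1 → -1, wraps to 9, carry into subsquare.
Longitude subsquare a = 0; −1 → -1, wraps to 23 = x, carry into square.
Longitude square 9; −1 → 8.
The latitude characters are unchanged.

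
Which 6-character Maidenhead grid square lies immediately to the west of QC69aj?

QC59xj

Longitude subsquare a = 0; −1 → -1, wraps to 23 = x, carry into square.
Longitude square 6; −1 → 5.
The latitude characters are unchanged.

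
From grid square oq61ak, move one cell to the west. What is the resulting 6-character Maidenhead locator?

OQ51xk

Longitude subsquare a = 0; −1 → -1, wraps to 23 = x, carry into square.
Longitude square 6; −1 → 5.
The latitude characters are unchanged.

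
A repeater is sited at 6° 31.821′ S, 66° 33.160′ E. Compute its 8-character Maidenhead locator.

Shift to the Maidenhead origin (180°W, 90°S): lon 246.55267, lat 83.46965.
Field: lon ⌊246.55267/20⌋ = 12 → M; lat ⌊83.46965/10⌋ = 8 → I.
Square: lon ⌊6.55267/2⌋ = 3; lat ⌊3.46965/1⌋ = 3.
Subsquare: lon ⌊0.55267/0.0833333⌋ = 6 → g; lat ⌊0.46965/0.0416667⌋ = 11 → l.
Extended square: lon ⌊0.05267/0.00833333⌋ = 6; lat ⌊0.01132/0.00416667⌋ = 2.

MI33gl62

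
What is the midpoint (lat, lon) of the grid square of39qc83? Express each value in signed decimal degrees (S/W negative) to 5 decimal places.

Field O=14, F=5: +14·20° lon, +5·10° lat → SW at lon 100°, lat -40°.
Square 3, 9: +3·2° lon, +9·1° lat → SW at lon 106°, lat -31°.
Subsquare q=16, c=2: +16·0.0833333° lon, +2·0.0416667° lat → SW at lon 107.333°, lat -30.9167°.
Extended square 8, 3: +8·0.00833333° lon, +3·0.00416667° lat → SW at lon 107.4°, lat -30.9042°.
Cell spans 0.00833333° lon × 0.00416667° lat. Centre is SW corner plus half of each.
latitude -30.90208, longitude 107.40417.

-30.90208, 107.40417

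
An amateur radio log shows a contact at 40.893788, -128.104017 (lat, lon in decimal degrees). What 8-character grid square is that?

Add 180° to longitude and 90° to latitude: 51.89598, 130.89379.
Field: 51.89598/20 → 2 → C, 130.89379/10 → 13 → N; chars CN.
Square: 11.89598/2 → 5, 0.89379/1 → 0; chars 50.
Subsquare: 1.89598/0.0833333 → 22 → w, 0.89379/0.0416667 → 21 → v; chars wv.
Extended square: 0.06265/0.00833333 → 7, 0.01879/0.00416667 → 4; chars 74.

CN50wv74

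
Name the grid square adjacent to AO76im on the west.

AO76hm

Longitude subsquare i = 8; −1 → 7 = h.
The latitude characters are unchanged.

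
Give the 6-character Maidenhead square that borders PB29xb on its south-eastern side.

PB39aa

Longitude subsquare x = 23; +1 → 24, wraps to 0 = a, carry into square.
Longitude square 2; +1 → 3.
Latitude subsquare b = 1; −1 → 0 = a.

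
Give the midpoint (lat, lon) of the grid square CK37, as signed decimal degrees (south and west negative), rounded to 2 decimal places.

17.50, -133.00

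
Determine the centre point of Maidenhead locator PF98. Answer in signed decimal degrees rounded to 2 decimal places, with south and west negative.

Field P=15, F=5: +15·20° lon, +5·10° lat → SW at lon 120°, lat -40°.
Square 9, 8: +9·2° lon, +8·1° lat → SW at lon 138°, lat -32°.
Cell spans 2° lon × 1° lat. Centre is SW corner plus half of each.
latitude -31.50, longitude 139.00.

-31.50, 139.00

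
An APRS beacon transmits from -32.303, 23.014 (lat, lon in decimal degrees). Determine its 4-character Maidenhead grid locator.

KF17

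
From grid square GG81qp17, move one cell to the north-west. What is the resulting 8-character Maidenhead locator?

GG81qp08

Longitude extended square 1; −1 → 0.
Latitude extended square 7; +1 → 8.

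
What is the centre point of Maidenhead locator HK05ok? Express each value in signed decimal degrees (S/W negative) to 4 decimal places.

15.4375, -38.7917

Field H=7, K=10: +7·20° lon, +10·10° lat → SW at lon -40°, lat 10°.
Square 0, 5: +0·2° lon, +5·1° lat → SW at lon -40°, lat 15°.
Subsquare o=14, k=10: +14·0.0833333° lon, +10·0.0416667° lat → SW at lon -38.8333°, lat 15.4167°.
Cell spans 0.0833333° lon × 0.0416667° lat. Centre is SW corner plus half of each.
latitude 15.4375, longitude -38.7917.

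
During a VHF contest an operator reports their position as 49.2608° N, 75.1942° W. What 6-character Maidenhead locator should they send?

FN29jg

Add 180° to longitude and 90° to latitude: 104.8058, 139.2608.
Field (20°×10°, letters A–R): 104.8058/20 → 5 → F, 139.2608/10 → 13 → N; chars FN.
Square (2°×1°, digits 0–9): 4.8058/2 → 2, 9.2608/1 → 9; chars 29.
Subsquare (5′×2.5′, letters a–x): 0.8058/0.0833333 → 9 → j, 0.2608/0.0416667 → 6 → g; chars jg.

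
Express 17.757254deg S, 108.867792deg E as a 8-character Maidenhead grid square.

OH42kf48

Shift to the Maidenhead origin (180°W, 90°S): lon 288.86779, lat 72.24275.
Field: lon ⌊288.86779/20⌋ = 14 → O; lat ⌊72.24275/10⌋ = 7 → H.
Square: lon ⌊8.86779/2⌋ = 4; lat ⌊2.24275/1⌋ = 2.
Subsquare: lon ⌊0.86779/0.0833333⌋ = 10 → k; lat ⌊0.24275/0.0416667⌋ = 5 → f.
Extended square: lon ⌊0.03446/0.00833333⌋ = 4; lat ⌊0.03441/0.00416667⌋ = 8.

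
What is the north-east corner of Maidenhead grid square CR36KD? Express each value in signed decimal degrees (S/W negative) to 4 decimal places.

86.1667, -133.0833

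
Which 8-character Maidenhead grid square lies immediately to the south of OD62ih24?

Latitude extended square 4; −1 → 3.
The longitude characters are unchanged.

OD62ih23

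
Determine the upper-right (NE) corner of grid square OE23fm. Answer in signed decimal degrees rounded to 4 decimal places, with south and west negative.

-46.4583, 104.5000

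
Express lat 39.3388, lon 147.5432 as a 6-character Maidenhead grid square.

QM39si

Add 180° to longitude and 90° to latitude: 327.5432, 129.3388.
Field (20°×10°, letters A–R): 327.5432/20 → 16 → Q, 129.3388/10 → 12 → M; chars QM.
Square (2°×1°, digits 0–9): 7.5432/2 → 3, 9.3388/1 → 9; chars 39.
Subsquare (5′×2.5′, letters a–x): 1.5432/0.0833333 → 18 → s, 0.3388/0.0416667 → 8 → i; chars si.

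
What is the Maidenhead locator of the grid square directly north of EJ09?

EK00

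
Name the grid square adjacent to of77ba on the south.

OF76bx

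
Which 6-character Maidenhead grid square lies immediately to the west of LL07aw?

Longitude subsquare a = 0; −1 → -1, wraps to 23 = x, carry into square.
Longitude square 0; −1 → -1, wraps to 9, carry into field.
Longitude field L = 11; −1 → 10 = K.
The latitude characters are unchanged.

KL97xw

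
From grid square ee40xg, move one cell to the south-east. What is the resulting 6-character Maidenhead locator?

EE50af

Longitude subsquare x = 23; +1 → 24, wraps to 0 = a, carry into square.
Longitude square 4; +1 → 5.
Latitude subsquare g = 6; −1 → 5 = f.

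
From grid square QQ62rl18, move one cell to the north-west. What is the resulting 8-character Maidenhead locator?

Longitude extended square 1; −1 → 0.
Latitude extended square 8; +1 → 9.

QQ62rl09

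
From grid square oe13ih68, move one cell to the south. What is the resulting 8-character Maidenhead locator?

Latitude extended square 8; −1 → 7.
The longitude characters are unchanged.

OE13ih67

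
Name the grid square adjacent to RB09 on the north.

RC00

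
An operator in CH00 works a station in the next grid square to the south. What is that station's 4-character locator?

Latitude square 0; −1 → -1, wraps to 9, carry into field.
Latitude field H = 7; −1 → 6 = G.
The longitude characters are unchanged.

CG09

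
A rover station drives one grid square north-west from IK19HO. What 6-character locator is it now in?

IK19gp

Longitude subsquare h = 7; −1 → 6 = g.
Latitude subsquare o = 14; +1 → 15 = p.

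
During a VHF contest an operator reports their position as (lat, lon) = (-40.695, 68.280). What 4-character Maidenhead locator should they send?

ME49

Add 180° to longitude and 90° to latitude: 248.28, 49.30.
Field: lon ⌊248.28/20⌋ = 12 → M; lat ⌊49.30/10⌋ = 4 → E.
Square: lon ⌊8.28/2⌋ = 4; lat ⌊9.30/1⌋ = 9.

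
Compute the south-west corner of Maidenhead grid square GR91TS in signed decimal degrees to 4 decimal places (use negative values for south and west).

81.7500, -40.4167

Field G=6, R=17: +6·20° lon, +17·10° lat → SW at lon -60°, lat 80°.
Square 9, 1: +9·2° lon, +1·1° lat → SW at lon -42°, lat 81°.
Subsquare t=19, s=18: +19·0.0833333° lon, +18·0.0416667° lat → SW at lon -40.4167°, lat 81.75°.
latitude 81.7500, longitude -40.4167.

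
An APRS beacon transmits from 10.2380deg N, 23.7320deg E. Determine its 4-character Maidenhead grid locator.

KK10

Add 180° to longitude and 90° to latitude: 203.73, 100.24.
Field (20°×10°, letters A–R): lon ⌊203.73/20⌋ = 10 → K; lat ⌊100.24/10⌋ = 10 → K.
Square (2°×1°, digits 0–9): lon ⌊3.73/2⌋ = 1; lat ⌊0.24/1⌋ = 0.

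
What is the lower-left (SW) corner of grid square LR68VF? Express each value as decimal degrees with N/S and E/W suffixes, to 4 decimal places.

88.2083° N, 53.7500° E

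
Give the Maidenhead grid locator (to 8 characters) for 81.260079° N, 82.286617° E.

NR11dg42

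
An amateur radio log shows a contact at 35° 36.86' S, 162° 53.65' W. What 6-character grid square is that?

Add 180° to longitude and 90° to latitude: 17.1058, 54.3857.
Field: lon ⌊17.1058/20⌋ = 0 → A; lat ⌊54.3857/10⌋ = 5 → F.
Square: lon ⌊17.1058/2⌋ = 8; lat ⌊4.3857/1⌋ = 4.
Subsquare: lon ⌊1.1058/0.0833333⌋ = 13 → n; lat ⌊0.3857/0.0416667⌋ = 9 → j.

AF84nj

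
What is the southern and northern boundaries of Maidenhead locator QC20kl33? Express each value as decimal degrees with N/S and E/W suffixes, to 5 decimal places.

Field Q=16, C=2: +16·20° lon, +2·10° lat → SW at lon 140°, lat -70°.
Square 2, 0: +2·2° lon, +0·1° lat → SW at lon 144°, lat -70°.
Subsquare k=10, l=11: +10·0.0833333° lon, +11·0.0416667° lat → SW at lon 144.833°, lat -69.5417°.
Extended square 3, 3: +3·0.00833333° lon, +3·0.00416667° lat → SW at lon 144.858°, lat -69.5292°.
Cell spans 0.00833333° lon × 0.00416667° lat.
south 69.52917° S, north 69.52500° S.

69.52917° S, 69.52500° S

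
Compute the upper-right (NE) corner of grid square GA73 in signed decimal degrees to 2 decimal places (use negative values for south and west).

Field G=6, A=0: +6·20° lon, +0·10° lat → SW at lon -60°, lat -90°.
Square 7, 3: +7·2° lon, +3·1° lat → SW at lon -46°, lat -87°.
Cell spans 2° lon × 1° lat. NE corner is SW corner plus one full cell.
latitude -86.00, longitude -44.00.

-86.00, -44.00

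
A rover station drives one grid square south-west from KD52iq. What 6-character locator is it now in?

Longitude subsquare i = 8; −1 → 7 = h.
Latitude subsquare q = 16; −1 → 15 = p.

KD52hp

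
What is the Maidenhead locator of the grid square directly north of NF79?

NG70

Latitude square 9; +1 → 10, wraps to 0, carry into field.
Latitude field F = 5; +1 → 6 = G.
The longitude characters are unchanged.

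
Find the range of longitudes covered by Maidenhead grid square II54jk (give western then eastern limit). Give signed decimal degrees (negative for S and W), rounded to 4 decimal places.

Field I=8, I=8: +8·20° lon, +8·10° lat → SW at lon -20°, lat -10°.
Square 5, 4: +5·2° lon, +4·1° lat → SW at lon -10°, lat -6°.
Subsquare j=9, k=10: +9·0.0833333° lon, +10·0.0416667° lat → SW at lon -9.25°, lat -5.58333°.
Cell spans 0.0833333° lon × 0.0416667° lat.
west -9.2500, east -9.1667.

-9.2500, -9.1667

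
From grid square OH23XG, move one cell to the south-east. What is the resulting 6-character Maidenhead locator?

OH33af

Longitude subsquare x = 23; +1 → 24, wraps to 0 = a, carry into square.
Longitude square 2; +1 → 3.
Latitude subsquare g = 6; −1 → 5 = f.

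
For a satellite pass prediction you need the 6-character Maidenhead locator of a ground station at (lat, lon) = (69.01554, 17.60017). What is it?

JP89ta

Shift to the Maidenhead origin (180°W, 90°S): lon 197.6002, lat 159.0155.
Field: lon ⌊197.6002/20⌋ = 9 → J; lat ⌊159.0155/10⌋ = 15 → P.
Square: lon ⌊17.6002/2⌋ = 8; lat ⌊9.0155/1⌋ = 9.
Subsquare: lon ⌊1.6002/0.0833333⌋ = 19 → t; lat ⌊0.0155/0.0416667⌋ = 0 → a.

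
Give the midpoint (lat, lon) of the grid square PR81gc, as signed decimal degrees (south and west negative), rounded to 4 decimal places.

Field P=15, R=17: +15·20° lon, +17·10° lat → SW at lon 120°, lat 80°.
Square 8, 1: +8·2° lon, +1·1° lat → SW at lon 136°, lat 81°.
Subsquare g=6, c=2: +6·0.0833333° lon, +2·0.0416667° lat → SW at lon 136.5°, lat 81.0833°.
Cell spans 0.0833333° lon × 0.0416667° lat. Centre is SW corner plus half of each.
latitude 81.1042, longitude 136.5417.

81.1042, 136.5417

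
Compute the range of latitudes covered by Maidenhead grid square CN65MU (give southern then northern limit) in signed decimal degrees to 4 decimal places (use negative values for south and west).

Field C=2, N=13: +2·20° lon, +13·10° lat → SW at lon -140°, lat 40°.
Square 6, 5: +6·2° lon, +5·1° lat → SW at lon -128°, lat 45°.
Subsquare m=12, u=20: +12·0.0833333° lon, +20·0.0416667° lat → SW at lon -127°, lat 45.8333°.
Cell spans 0.0833333° lon × 0.0416667° lat.
south 45.8333, north 45.8750.

45.8333, 45.8750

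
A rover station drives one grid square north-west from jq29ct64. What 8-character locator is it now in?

Longitude extended square 6; −1 → 5.
Latitude extended square 4; +1 → 5.

JQ29ct55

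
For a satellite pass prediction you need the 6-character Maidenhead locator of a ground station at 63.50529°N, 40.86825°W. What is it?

GP93nm

Shift to the Maidenhead origin (180°W, 90°S): lon 139.1318, lat 153.5053.
Field: lon ⌊139.1318/20⌋ = 6 → G; lat ⌊153.5053/10⌋ = 15 → P.
Square: lon ⌊19.1318/2⌋ = 9; lat ⌊3.5053/1⌋ = 3.
Subsquare: lon ⌊1.1318/0.0833333⌋ = 13 → n; lat ⌊0.5053/0.0416667⌋ = 12 → m.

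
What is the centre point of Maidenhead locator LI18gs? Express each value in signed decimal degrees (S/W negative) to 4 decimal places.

-1.2292, 42.5417

Field L=11, I=8: +11·20° lon, +8·10° lat → SW at lon 40°, lat -10°.
Square 1, 8: +1·2° lon, +8·1° lat → SW at lon 42°, lat -2°.
Subsquare g=6, s=18: +6·0.0833333° lon, +18·0.0416667° lat → SW at lon 42.5°, lat -1.25°.
Cell spans 0.0833333° lon × 0.0416667° lat. Centre is SW corner plus half of each.
latitude -1.2292, longitude 42.5417.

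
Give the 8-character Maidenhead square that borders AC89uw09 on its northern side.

AC89ux00

Latitude extended square 9; +1 → 10, wraps to 0, carry into subsquare.
Latitude subsquare w = 22; +1 → 23 = x.
The longitude characters are unchanged.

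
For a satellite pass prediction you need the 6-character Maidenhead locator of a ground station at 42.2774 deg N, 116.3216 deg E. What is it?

ON82dg

Shift to the Maidenhead origin (180°W, 90°S): lon 296.3216, lat 132.2774.
Field: 296.3216/20 → 14 → O, 132.2774/10 → 13 → N; chars ON.
Square: 16.3216/2 → 8, 2.2774/1 → 2; chars 82.
Subsquare: 0.3216/0.0833333 → 3 → d, 0.2774/0.0416667 → 6 → g; chars dg.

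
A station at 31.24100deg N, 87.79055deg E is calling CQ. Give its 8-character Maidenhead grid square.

NM31vf47

Shift to the Maidenhead origin (180°W, 90°S): lon 267.79055, lat 121.24100.
Field (20°×10°, letters A–R): lon ⌊267.79055/20⌋ = 13 → N; lat ⌊121.24100/10⌋ = 12 → M.
Square (2°×1°, digits 0–9): lon ⌊7.79055/2⌋ = 3; lat ⌊1.24100/1⌋ = 1.
Subsquare (5′×2.5′, letters a–x): lon ⌊1.79055/0.0833333⌋ = 21 → v; lat ⌊0.24100/0.0416667⌋ = 5 → f.
Extended square (30″×15″, digits 0–9): lon ⌊0.04055/0.00833333⌋ = 4; lat ⌊0.03267/0.00416667⌋ = 7.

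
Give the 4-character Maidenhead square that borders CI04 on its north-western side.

BI95

Longitude square 0; −1 → -1, wraps to 9, carry into field.
Longitude field C = 2; −1 → 1 = B.
Latitude square 4; +1 → 5.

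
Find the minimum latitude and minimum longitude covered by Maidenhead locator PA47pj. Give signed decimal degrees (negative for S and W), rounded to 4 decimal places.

-82.6250, 129.2500

Field P=15, A=0: +15·20° lon, +0·10° lat → SW at lon 120°, lat -90°.
Square 4, 7: +4·2° lon, +7·1° lat → SW at lon 128°, lat -83°.
Subsquare p=15, j=9: +15·0.0833333° lon, +9·0.0416667° lat → SW at lon 129.25°, lat -82.625°.
latitude -82.6250, longitude 129.2500.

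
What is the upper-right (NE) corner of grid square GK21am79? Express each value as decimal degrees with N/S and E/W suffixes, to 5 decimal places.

11.54167° N, 55.93333° W

Field G=6, K=10: +6·20° lon, +10·10° lat → SW at lon -60°, lat 10°.
Square 2, 1: +2·2° lon, +1·1° lat → SW at lon -56°, lat 11°.
Subsquare a=0, m=12: +0·0.0833333° lon, +12·0.0416667° lat → SW at lon -56°, lat 11.5°.
Extended square 7, 9: +7·0.00833333° lon, +9·0.00416667° lat → SW at lon -55.9417°, lat 11.5375°.
Cell spans 0.00833333° lon × 0.00416667° lat. NE corner is SW corner plus one full cell.
latitude 11.54167° N, longitude 55.93333° W.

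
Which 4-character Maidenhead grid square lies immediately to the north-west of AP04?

RP95

Longitude square 0; −1 → -1, wraps to 9, carry into field.
Longitude field A = 0; −1 → -1, wraps to 17 = R, wrapping around the antimeridian.
Latitude square 4; +1 → 5.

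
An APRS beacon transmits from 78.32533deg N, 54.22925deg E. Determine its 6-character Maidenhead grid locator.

LQ78ch

Offset from 180°W / 90°S: lon 234.2293°, lat 168.3253°.
Field: 234.2293/20 → 11 → L, 168.3253/10 → 16 → Q; chars LQ.
Square: 14.2293/2 → 7, 8.3253/1 → 8; chars 78.
Subsquare: 0.2293/0.0833333 → 2 → c, 0.3253/0.0416667 → 7 → h; chars ch.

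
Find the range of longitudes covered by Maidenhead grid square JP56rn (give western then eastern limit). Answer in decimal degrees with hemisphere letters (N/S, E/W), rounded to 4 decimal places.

11.4167° E, 11.5000° E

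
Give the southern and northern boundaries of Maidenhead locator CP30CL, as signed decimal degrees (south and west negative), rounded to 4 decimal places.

Field C=2, P=15: +2·20° lon, +15·10° lat → SW at lon -140°, lat 60°.
Square 3, 0: +3·2° lon, +0·1° lat → SW at lon -134°, lat 60°.
Subsquare c=2, l=11: +2·0.0833333° lon, +11·0.0416667° lat → SW at lon -133.833°, lat 60.4583°.
Cell spans 0.0833333° lon × 0.0416667° lat.
south 60.4583, north 60.5000.

60.4583, 60.5000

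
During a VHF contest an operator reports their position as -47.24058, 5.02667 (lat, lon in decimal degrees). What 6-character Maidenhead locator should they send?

JE22ms

Offset from 180°W / 90°S: lon 185.0267°, lat 42.7594°.
Field (20°×10°, letters A–R): 185.0267/20 → 9 → J, 42.7594/10 → 4 → E; chars JE.
Square (2°×1°, digits 0–9): 5.0267/2 → 2, 2.7594/1 → 2; chars 22.
Subsquare (5′×2.5′, letters a–x): 1.0267/0.0833333 → 12 → m, 0.7594/0.0416667 → 18 → s; chars ms.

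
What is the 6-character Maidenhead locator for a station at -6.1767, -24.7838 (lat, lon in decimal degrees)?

Offset from 180°W / 90°S: lon 155.2162°, lat 83.8233°.
Field (20°×10°, letters A–R): 155.2162/20 → 7 → H, 83.8233/10 → 8 → I; chars HI.
Square (2°×1°, digits 0–9): 15.2162/2 → 7, 3.8233/1 → 3; chars 73.
Subsquare (5′×2.5′, letters a–x): 1.2162/0.0833333 → 14 → o, 0.8233/0.0416667 → 19 → t; chars ot.

HI73ot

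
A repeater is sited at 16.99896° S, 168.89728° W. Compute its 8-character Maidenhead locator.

Offset from 180°W / 90°S: lon 11.10272°, lat 73.00104°.
Field (20°×10°, letters A–R): 11.10272/20 → 0 → A, 73.00104/10 → 7 → H; chars AH.
Square (2°×1°, digits 0–9): 11.10272/2 → 5, 3.00104/1 → 3; chars 53.
Subsquare (5′×2.5′, letters a–x): 1.10272/0.0833333 → 13 → n, 0.00104/0.0416667 → 0 → a; chars na.
Extended square (30″×15″, digits 0–9): 0.01939/0.00833333 → 2, 0.00104/0.00416667 → 0; chars 20.

AH53na20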